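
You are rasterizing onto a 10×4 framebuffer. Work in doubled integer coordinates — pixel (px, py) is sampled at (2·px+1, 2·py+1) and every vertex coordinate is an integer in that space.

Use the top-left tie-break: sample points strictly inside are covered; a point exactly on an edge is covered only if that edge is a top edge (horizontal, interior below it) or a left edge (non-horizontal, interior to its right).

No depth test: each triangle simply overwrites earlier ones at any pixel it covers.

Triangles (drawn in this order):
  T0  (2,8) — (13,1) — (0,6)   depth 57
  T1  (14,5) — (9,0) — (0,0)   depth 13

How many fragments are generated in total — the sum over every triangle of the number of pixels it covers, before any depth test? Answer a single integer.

T0:
  2·area = 36  (B↔C swapped to make it positive)
  edge (2, 8)→(0, 6): d=(-2,-2) top-left  bias=+0
  edge (0, 6)→(13, 1): d=(13,-5) top-left  bias=+0
  edge (13, 1)→(2, 8): d=(-11,7) right/bottom  bias=-1
    (6,0)@(13, 1): e=[36,0,0] → ·  [on edge]
    (4,1)@(9, 3): e=[24,6,6] → #
    (5,1)@(11, 3): e=[28,16,-8] → ·
    (1,2)@(3, 5): e=[8,2,26] → #
    (2,2)@(5, 5): e=[12,12,12] → #
    (3,2)@(7, 5): e=[16,22,-2] → ·
    (4,2)@(9, 5): e=[20,32,-16] → ·
    (0,3)@(1, 7): e=[0,18,18] → #  [on edge]
    (2,3)@(5, 7): e=[8,38,-10] → ·
  covered (5 px):
    · · · · · · · · · ·
    · · · · # · · · · ·
    · # # · · · · · · ·
    # # · · · · · · · ·
T1:
  2·area = 45  (B↔C swapped to make it positive)
  edge (14, 5)→(0, 0): d=(-14,-5) top-left  bias=+0
  edge (0, 0)→(9, 0): d=(9,0) top-left  bias=+0
  edge (9, 0)→(14, 5): d=(5,5) right/bottom  bias=-1
    (1,0)@(3, 1): e=[1,9,35] → #
    (2,0)@(5, 1): e=[11,9,25] → #
    (3,0)@(7, 1): e=[21,9,15] → #
    (4,0)@(9, 1): e=[31,9,5] → #
    (5,0)@(11, 1): e=[41,9,-5] → ·
    (1,1)@(3, 3): e=[-27,27,45] → ·
    (2,1)@(5, 3): e=[-17,27,35] → ·
    (3,1)@(7, 3): e=[-7,27,25] → ·
    (4,1)@(9, 3): e=[3,27,15] → #
    (5,1)@(11, 3): e=[13,27,5] → #
    (6,1)@(13, 3): e=[23,27,-5] → ·
    (4,2)@(9, 5): e=[-25,45,25] → ·
  covered (6 px):
    · # # # # · · · · ·
    · · · · # # · · · ·
    · · · · · · · · · ·
    · · · · · · · · · ·

Final: 11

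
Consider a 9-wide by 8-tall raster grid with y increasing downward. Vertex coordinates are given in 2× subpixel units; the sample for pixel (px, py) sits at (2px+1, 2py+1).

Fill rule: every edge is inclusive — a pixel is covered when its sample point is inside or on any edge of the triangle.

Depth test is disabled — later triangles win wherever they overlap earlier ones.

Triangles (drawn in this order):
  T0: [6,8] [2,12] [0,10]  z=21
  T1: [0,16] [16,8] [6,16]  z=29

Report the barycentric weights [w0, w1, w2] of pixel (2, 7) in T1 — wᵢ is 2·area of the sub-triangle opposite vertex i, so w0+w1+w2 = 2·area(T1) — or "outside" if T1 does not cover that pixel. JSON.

T0:
  2·area = 16
  edge (6, 8)→(2, 12): d=(-4,4) inclusive
  edge (2, 12)→(0, 10): d=(-2,-2) inclusive
  edge (0, 10)→(6, 8): d=(6,-2) inclusive
    (6,0)@(13, 1): e=[0,44,-28] → ·  [on edge]
    (5,1)@(11, 3): e=[0,36,-20] → ·  [on edge]
    (4,2)@(9, 5): e=[0,28,-12] → ·  [on edge]
    (7,2)@(15, 5): e=[-24,40,0] → ·  [on edge]
    (3,3)@(7, 7): e=[0,20,-4] → ·  [on edge]
    (4,3)@(9, 7): e=[-8,24,0] → ·  [on edge]
    (1,4)@(3, 9): e=[8,8,0] → #  [on edge]
    (2,4)@(5, 9): e=[0,12,4] → #  [on edge]
    (3,4)@(7, 9): e=[-8,16,8] → ·
    (0,5)@(1, 11): e=[8,0,8] → #  [on edge]
    (1,5)@(3, 11): e=[0,4,12] → #  [on edge]
    (2,5)@(5, 11): e=[-8,8,16] → ·
    (0,6)@(1, 13): e=[0,-4,20] → ·  [on edge]
    (1,6)@(3, 13): e=[-8,0,24] → ·  [on edge]
    (2,7)@(5, 15): e=[-24,0,40] → ·  [on edge]
  covered (4 px):
    · · · · · · · · ·
    · · · · · · · · ·
    · · · · · · · · ·
    · · · · · · · · ·
    · # # · · · · · ·
    # # · · · · · · ·
    · · · · · · · · ·
    · · · · · · · · ·
T1:
  2·area = 48
  edge (0, 16)→(16, 8): d=(16,-8) inclusive
  edge (16, 8)→(6, 16): d=(-10,8) inclusive
  edge (6, 16)→(0, 16): d=(-6,0) inclusive
    (5,5)@(11, 11): e=[8,10,30] → #
    (6,5)@(13, 11): e=[24,-6,30] → ·
    (3,6)@(7, 13): e=[8,22,18] → #
    (4,6)@(9, 13): e=[24,6,18] → #
    (5,6)@(11, 13): e=[40,-10,18] → ·
    (1,7)@(3, 15): e=[8,34,6] → #
    (2,7)@(5, 15): e=[24,18,6] → #
    (4,7)@(9, 15): e=[56,-14,6] → ·
  covered (6 px):
    · · · · · · · · ·
    · · · · · · · · ·
    · · · · · · · · ·
    · · · · · · · · ·
    · · · · · · · · ·
    · · · · · # · · ·
    · · · # # · · · ·
    · # # # · · · · ·

Final: [18,6,24]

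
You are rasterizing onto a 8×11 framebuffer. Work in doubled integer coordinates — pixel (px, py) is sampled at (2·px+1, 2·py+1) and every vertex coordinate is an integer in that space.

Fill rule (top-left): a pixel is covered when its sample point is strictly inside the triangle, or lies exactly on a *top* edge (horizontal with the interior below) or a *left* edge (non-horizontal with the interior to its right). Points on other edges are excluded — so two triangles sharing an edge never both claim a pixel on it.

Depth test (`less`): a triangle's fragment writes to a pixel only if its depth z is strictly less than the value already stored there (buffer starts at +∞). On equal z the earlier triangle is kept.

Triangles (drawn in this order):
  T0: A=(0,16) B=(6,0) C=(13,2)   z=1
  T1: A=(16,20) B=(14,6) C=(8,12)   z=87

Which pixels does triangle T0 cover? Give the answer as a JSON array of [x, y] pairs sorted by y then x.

T0:
  2·area = 124
  edge (0, 16)→(6, 0): d=(6,-16) top-left  bias=+0
  edge (6, 0)→(13, 2): d=(7,2) right/bottom  bias=-1
  edge (13, 2)→(0, 16): d=(-13,14) right/bottom  bias=-1
    (3,0)@(7, 1): e=[22,5,97] → #
    (4,0)@(9, 1): e=[54,1,69] → #
    (5,0)@(11, 1): e=[86,-3,41] → ·
    (2,1)@(5, 3): e=[2,23,99] → #
    (5,1)@(11, 3): e=[98,11,15] → #
    (6,1)@(13, 3): e=[130,7,-13] → ·
    (2,2)@(5, 5): e=[14,37,73] → #
    (5,2)@(11, 5): e=[110,25,-11] → ·
    (2,3)@(5, 7): e=[26,51,47] → #
    (4,3)@(9, 7): e=[90,43,-9] → ·
    (1,4)@(3, 9): e=[6,69,49] → #
    (3,4)@(7, 9): e=[70,61,-7] → ·
  covered (14 px):
    · · · # # · · ·
    · · # # # # · ·
    · · # # # · · ·
    · · # # · · · ·
    · # # · · · · ·
    · # · · · · · ·
    · · · · · · · ·
    · · · · · · · ·
    · · · · · · · ·
    · · · · · · · ·
    · · · · · · · ·
T1:
  2·area = 96  (B↔C swapped to make it positive)
  edge (16, 20)→(8, 12): d=(-8,-8) top-left  bias=+0
  edge (8, 12)→(14, 6): d=(6,-6) top-left  bias=+0
  edge (14, 6)→(16, 20): d=(2,14) right/bottom  bias=-1
    (0,2)@(1, 5): e=[0,-84,180] → ·  [on edge]
    (7,2)@(15, 5): e=[112,0,-16] → ·  [on edge]
    (1,3)@(3, 7): e=[0,-60,156] → ·  [on edge]
    (6,3)@(13, 7): e=[80,0,16] → #  [on edge]
    (7,3)@(15, 7): e=[96,12,-12] → ·
    (2,4)@(5, 9): e=[0,-36,132] → ·  [on edge]
    (5,4)@(11, 9): e=[48,0,48] → #  [on edge]
    (7,4)@(15, 9): e=[80,24,-8] → ·
    (3,5)@(7, 11): e=[0,-12,108] → ·  [on edge]
    (4,5)@(9, 11): e=[16,0,80] → #  [on edge]
    (7,5)@(15, 11): e=[64,36,-4] → ·
    (3,6)@(7, 13): e=[-16,0,112] → ·  [on edge]
    (4,6)@(9, 13): e=[0,12,84] → #  [on edge]
    (7,6)@(15, 13): e=[48,48,0] → ·  [on edge]
    (2,7)@(5, 15): e=[-48,0,144] → ·  [on edge]
    (5,7)@(11, 15): e=[0,36,60] → #  [on edge]
    (1,8)@(3, 17): e=[-80,0,176] → ·  [on edge]
    (6,8)@(13, 17): e=[0,60,36] → #  [on edge]
    (0,9)@(1, 19): e=[-112,0,208] → ·  [on edge]
    (7,9)@(15, 19): e=[0,84,12] → #  [on edge]
  covered (15 px):
    · · · · · · · ·
    · · · · · · · ·
    · · · · · · · ·
    · · · · · · # ·
    · · · · · # # ·
    · · · · # # # ·
    · · · · # # # ·
    · · · · · # # #
    · · · · · · # #
    · · · · · · · #
    · · · · · · · ·

Result: [[3,0],[4,0],[2,1],[3,1],[4,1],[5,1],[2,2],[3,2],[4,2],[2,3],[3,3],[1,4],[2,4],[1,5]]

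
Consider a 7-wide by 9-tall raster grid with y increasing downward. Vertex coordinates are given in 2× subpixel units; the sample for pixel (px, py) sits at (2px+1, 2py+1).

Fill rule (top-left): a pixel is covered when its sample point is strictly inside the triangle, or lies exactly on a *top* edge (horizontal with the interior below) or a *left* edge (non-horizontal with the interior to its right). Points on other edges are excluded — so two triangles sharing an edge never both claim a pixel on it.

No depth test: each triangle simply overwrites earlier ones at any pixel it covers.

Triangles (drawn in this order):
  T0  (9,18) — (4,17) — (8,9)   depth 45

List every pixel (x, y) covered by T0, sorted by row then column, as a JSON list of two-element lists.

T0:
  2·area = 44
  edge (9, 18)→(4, 17): d=(-5,-1) top-left  bias=+0
  edge (4, 17)→(8, 9): d=(4,-8) top-left  bias=+0
  edge (8, 9)→(9, 18): d=(1,9) right/bottom  bias=-1
    (5,1)@(11, 3): e=[77,0,-33] → ·  [on edge]
    (4,3)@(9, 7): e=[55,0,-11] → ·  [on edge]
    (3,5)@(7, 11): e=[33,0,11] → #  [on edge]
    (4,5)@(9, 11): e=[35,16,-7] → ·
    (3,6)@(7, 13): e=[23,8,13] → #
    (4,6)@(9, 13): e=[25,24,-5] → ·
    (2,7)@(5, 15): e=[11,0,33] → #  [on edge]
    (4,7)@(9, 15): e=[15,32,-3] → ·
    (2,8)@(5, 17): e=[1,8,35] → #
    (4,8)@(9, 17): e=[5,40,-1] → ·
  covered (6 px):
    · · · · · · ·
    · · · · · · ·
    · · · · · · ·
    · · · · · · ·
    · · · · · · ·
    · · · # · · ·
    · · · # · · ·
    · · # # · · ·
    · · # # · · ·

Result: [[3,5],[3,6],[2,7],[3,7],[2,8],[3,8]]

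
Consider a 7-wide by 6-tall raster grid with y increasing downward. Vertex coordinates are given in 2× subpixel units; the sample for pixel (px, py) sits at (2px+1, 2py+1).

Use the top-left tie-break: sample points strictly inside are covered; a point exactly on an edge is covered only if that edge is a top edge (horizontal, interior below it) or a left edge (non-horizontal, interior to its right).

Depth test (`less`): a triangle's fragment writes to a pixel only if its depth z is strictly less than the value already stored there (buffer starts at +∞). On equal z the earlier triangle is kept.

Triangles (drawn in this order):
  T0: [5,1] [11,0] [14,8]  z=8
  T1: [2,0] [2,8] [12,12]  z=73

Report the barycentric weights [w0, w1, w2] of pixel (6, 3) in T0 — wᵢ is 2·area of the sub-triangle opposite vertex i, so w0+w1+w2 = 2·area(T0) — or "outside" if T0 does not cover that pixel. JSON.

T0:
  2·area = 51
  edge (5, 1)→(11, 0): d=(6,-1) top-left  bias=+0
  edge (11, 0)→(14, 8): d=(3,8) right/bottom  bias=-1
  edge (14, 8)→(5, 1): d=(-9,-7) top-left  bias=+0
    (2,0)@(5, 1): e=[0,51,0] → #  [on edge]
    (3,0)@(7, 1): e=[2,35,14] → #
    (4,0)@(9, 1): e=[4,19,28] → #
    (5,0)@(11, 1): e=[6,3,42] → #
    (6,0)@(13, 1): e=[8,-13,56] → ·
    (2,1)@(5, 3): e=[12,57,-18] → ·
    (3,1)@(7, 3): e=[14,41,-4] → ·
    (4,1)@(9, 3): e=[16,25,10] → #
    (6,1)@(13, 3): e=[20,-7,38] → ·
    (4,2)@(9, 5): e=[28,31,-8] → ·
    (5,2)@(11, 5): e=[30,15,6] → #
    (6,2)@(13, 5): e=[32,-1,20] → ·
  covered (8 px):
    · · # # # # ·
    · · · · # # ·
    · · · · · # ·
    · · · · · · #
    · · · · · · ·
    · · · · · · ·
T1:
  2·area = 80  (B↔C swapped to make it positive)
  edge (2, 0)→(12, 12): d=(10,12) right/bottom  bias=-1
  edge (12, 12)→(2, 8): d=(-10,-4) top-left  bias=+0
  edge (2, 8)→(2, 0): d=(0,-8) top-left  bias=+0
    (1,1)@(3, 3): e=[18,54,8] → #
    (2,1)@(5, 3): e=[-6,62,24] → ·
    (1,2)@(3, 5): e=[38,34,8] → #
    (2,2)@(5, 5): e=[14,42,24] → #
    (3,2)@(7, 5): e=[-10,50,40] → ·
    (1,3)@(3, 7): e=[58,14,8] → #
    (3,3)@(7, 7): e=[10,30,40] → #
    (4,3)@(9, 7): e=[-14,38,56] → ·
    (1,4)@(3, 9): e=[78,-6,8] → ·
    (2,4)@(5, 9): e=[54,2,24] → #
    (4,4)@(9, 9): e=[6,18,56] → #
    (5,4)@(11, 9): e=[-18,26,72] → ·
  covered (10 px):
    · · · · · · ·
    · # · · · · ·
    · # # · · · ·
    · # # # · · ·
    · · # # # · ·
    · · · · · # ·

Answer: [5,2,44]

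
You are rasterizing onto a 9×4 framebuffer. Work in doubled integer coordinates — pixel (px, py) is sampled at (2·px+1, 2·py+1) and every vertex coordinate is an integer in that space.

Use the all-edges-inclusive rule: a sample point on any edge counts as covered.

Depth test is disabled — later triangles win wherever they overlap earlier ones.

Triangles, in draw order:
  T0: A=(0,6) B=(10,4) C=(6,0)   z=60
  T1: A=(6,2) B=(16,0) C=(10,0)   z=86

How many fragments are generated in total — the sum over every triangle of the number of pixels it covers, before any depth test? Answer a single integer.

T0:
  2·area = 48  (B↔C swapped to make it positive)
  edge (0, 6)→(6, 0): d=(6,-6) inclusive
  edge (6, 0)→(10, 4): d=(4,4) inclusive
  edge (10, 4)→(0, 6): d=(-10,2) inclusive
    (2,0)@(5, 1): e=[0,8,40] → X  [on edge]
    (3,0)@(7, 1): e=[12,0,36] → X  [on edge]
    (4,0)@(9, 1): e=[24,-8,32] → .
    (1,1)@(3, 3): e=[0,24,24] → X  [on edge]
    (4,1)@(9, 3): e=[36,0,12] → X  [on edge]
    (5,1)@(11, 3): e=[48,-8,8] → .
    (7,1)@(15, 3): e=[72,-24,0] → .  [on edge]
    (0,2)@(1, 5): e=[0,40,8] → X  [on edge]
    (2,2)@(5, 5): e=[24,24,0] → X  [on edge]
    (3,2)@(7, 5): e=[36,16,-4] → .
    (4,2)@(9, 5): e=[48,8,-8] → .
    (5,2)@(11, 5): e=[60,0,-12] → .  [on edge]
    (6,3)@(13, 7): e=[84,0,-36] → .  [on edge]
  covered (9 px):
    . . X X . . . . .
    . X X X X . . . .
    X X X . . . . . .
    . . . . . . . . .
T1:
  2·area = 12  (B↔C swapped to make it positive)
  edge (6, 2)→(10, 0): d=(4,-2) inclusive
  edge (10, 0)→(16, 0): d=(6,0) inclusive
  edge (16, 0)→(6, 2): d=(-10,2) inclusive
    (4,0)@(9, 1): e=[2,6,4] → X
    (5,0)@(11, 1): e=[6,6,0] → X  [on edge]
    (6,0)@(13, 1): e=[10,6,-4] → .
    (0,1)@(1, 3): e=[-6,18,0] → .  [on edge]
    (4,1)@(9, 3): e=[10,18,-16] → .
    (5,1)@(11, 3): e=[14,18,-20] → .
  covered (2 px):
    . . . . X X . . .
    . . . . . . . . .
    . . . . . . . . .
    . . . . . . . . .

Answer: 11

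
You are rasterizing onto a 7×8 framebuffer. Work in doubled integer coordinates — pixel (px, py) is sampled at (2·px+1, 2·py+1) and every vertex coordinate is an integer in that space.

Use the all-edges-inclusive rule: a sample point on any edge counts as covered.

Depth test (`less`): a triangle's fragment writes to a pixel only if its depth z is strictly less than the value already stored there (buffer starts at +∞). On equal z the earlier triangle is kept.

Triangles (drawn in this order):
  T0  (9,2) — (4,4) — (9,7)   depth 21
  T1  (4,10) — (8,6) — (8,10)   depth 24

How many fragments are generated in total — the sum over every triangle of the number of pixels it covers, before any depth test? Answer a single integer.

T0:
  2·area = 25  (B↔C swapped to make it positive)
  edge (9, 2)→(9, 7): d=(0,5) inclusive
  edge (9, 7)→(4, 4): d=(-5,-3) inclusive
  edge (4, 4)→(9, 2): d=(5,-2) inclusive
    (4,0)@(9, 1): e=[0,30,-5] → ·  [on edge]
    (3,1)@(7, 3): e=[10,14,1] → █
    (4,1)@(9, 3): e=[0,20,5] → █  [on edge]
    (5,1)@(11, 3): e=[-10,26,9] → ·
    (3,2)@(7, 5): e=[10,4,11] → █
    (4,2)@(9, 5): e=[0,10,15] → █  [on edge]
    (5,2)@(11, 5): e=[-10,16,19] → ·
    (3,3)@(7, 7): e=[10,-6,21] → ·
    (4,3)@(9, 7): e=[0,0,25] → █  [on edge]
    (5,3)@(11, 7): e=[-10,6,29] → ·
    (4,4)@(9, 9): e=[0,-10,35] → ·  [on edge]
    (4,5)@(9, 11): e=[0,-20,45] → ·  [on edge]
    (4,6)@(9, 13): e=[0,-30,55] → ·  [on edge]
    (4,7)@(9, 15): e=[0,-40,65] → ·  [on edge]
  covered (5 px):
    · · · · · · ·
    · · · █ █ · ·
    · · · █ █ · ·
    · · · · █ · ·
    · · · · · · ·
    · · · · · · ·
    · · · · · · ·
    · · · · · · ·
T1:
  2·area = 16
  edge (4, 10)→(8, 6): d=(4,-4) inclusive
  edge (8, 6)→(8, 10): d=(0,4) inclusive
  edge (8, 10)→(4, 10): d=(-4,0) inclusive
    (6,0)@(13, 1): e=[0,-20,36] → ·  [on edge]
    (5,1)@(11, 3): e=[0,-12,28] → ·  [on edge]
    (4,2)@(9, 5): e=[0,-4,20] → ·  [on edge]
    (3,3)@(7, 7): e=[0,4,12] → █  [on edge]
    (4,3)@(9, 7): e=[8,-4,12] → ·
    (2,4)@(5, 9): e=[0,12,4] → █  [on edge]
    (4,4)@(9, 9): e=[16,-4,4] → ·
    (1,5)@(3, 11): e=[0,20,-4] → ·  [on edge]
    (2,5)@(5, 11): e=[8,12,-4] → ·
    (3,5)@(7, 11): e=[16,4,-4] → ·
    (0,6)@(1, 13): e=[0,28,-12] → ·  [on edge]
  covered (3 px):
    · · · · · · ·
    · · · · · · ·
    · · · · · · ·
    · · · █ · · ·
    · · █ █ · · ·
    · · · · · · ·
    · · · · · · ·
    · · · · · · ·

Answer: 8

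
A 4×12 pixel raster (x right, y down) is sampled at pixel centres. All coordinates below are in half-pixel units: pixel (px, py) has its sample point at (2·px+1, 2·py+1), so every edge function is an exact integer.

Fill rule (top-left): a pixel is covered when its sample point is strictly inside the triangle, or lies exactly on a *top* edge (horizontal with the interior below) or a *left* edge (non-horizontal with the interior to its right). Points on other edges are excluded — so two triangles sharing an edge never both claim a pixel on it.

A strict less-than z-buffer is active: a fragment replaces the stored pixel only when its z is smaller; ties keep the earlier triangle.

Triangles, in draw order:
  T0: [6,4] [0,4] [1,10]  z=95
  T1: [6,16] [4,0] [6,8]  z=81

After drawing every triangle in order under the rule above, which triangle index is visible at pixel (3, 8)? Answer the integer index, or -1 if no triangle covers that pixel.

T0:
  2·area = 36  (B↔C swapped to make it positive)
  edge (6, 4)→(1, 10): d=(-5,6) right/bottom  bias=-1
  edge (1, 10)→(0, 4): d=(-1,-6) top-left  bias=+0
  edge (0, 4)→(6, 4): d=(6,0) top-left  bias=+0
    (0,2)@(1, 5): e=[25,5,6] → #
    (1,2)@(3, 5): e=[13,17,6] → #
    (2,2)@(5, 5): e=[1,29,6] → #
    (3,2)@(7, 5): e=[-11,41,6] → ·
    (0,3)@(1, 7): e=[15,3,18] → #
    (2,3)@(5, 7): e=[-9,27,18] → ·
    (0,4)@(1, 9): e=[5,1,30] → #
    (1,4)@(3, 9): e=[-7,13,30] → ·
    (0,5)@(1, 11): e=[-5,-1,42] → ·
  covered (6 px):
    · · · ·
    · · · ·
    # # # ·
    # # · ·
    # · · ·
    · · · ·
    · · · ·
    · · · ·
    · · · ·
    · · · ·
    · · · ·
    · · · ·
T1:
  2·area = 16
  edge (6, 16)→(4, 0): d=(-2,-16) top-left  bias=+0
  edge (4, 0)→(6, 8): d=(2,8) right/bottom  bias=-1
  edge (6, 8)→(6, 16): d=(0,8) right/bottom  bias=-1
    (2,2)@(5, 5): e=[6,2,8] → #
    (3,2)@(7, 5): e=[38,-14,-8] → ·
    (2,3)@(5, 7): e=[2,6,8] → #
    (3,3)@(7, 7): e=[34,-10,-8] → ·
    (2,4)@(5, 9): e=[-2,10,8] → ·
  covered (2 px):
    · · · ·
    · · · ·
    · · # ·
    · · # ·
    · · · ·
    · · · ·
    · · · ·
    · · · ·
    · · · ·
    · · · ·
    · · · ·
    · · · ·

Z-buffer (winner per pixel, '.' = empty):
  . . . .
  . . . .
  0 0 1 .
  0 0 1 .
  0 . . .
  . . . .
  . . . .
  . . . .
  . . . .
  . . . .
  . . . .
  . . . .

Result: -1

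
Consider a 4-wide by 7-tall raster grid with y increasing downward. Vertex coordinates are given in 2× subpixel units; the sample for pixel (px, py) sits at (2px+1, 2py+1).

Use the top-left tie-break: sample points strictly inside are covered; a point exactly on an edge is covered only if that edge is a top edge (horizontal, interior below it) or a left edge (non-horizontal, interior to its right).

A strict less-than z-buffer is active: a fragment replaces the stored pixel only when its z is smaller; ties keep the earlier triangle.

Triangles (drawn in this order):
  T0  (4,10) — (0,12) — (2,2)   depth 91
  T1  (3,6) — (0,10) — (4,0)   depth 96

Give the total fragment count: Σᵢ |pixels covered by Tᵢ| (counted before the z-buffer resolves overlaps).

T0:
  2·area = 36
  edge (4, 10)→(0, 12): d=(-4,2) right/bottom  bias=-1
  edge (0, 12)→(2, 2): d=(2,-10) top-left  bias=+0
  edge (2, 2)→(4, 10): d=(2,8) right/bottom  bias=-1
    (0,3)@(1, 7): e=[18,0,18] → █  [on edge]
    (1,3)@(3, 7): e=[14,20,2] → █
    (2,3)@(5, 7): e=[10,40,-14] → ·
    (0,4)@(1, 9): e=[10,4,22] → █
    (2,4)@(5, 9): e=[2,44,-10] → ·
    (0,5)@(1, 11): e=[2,8,26] → █
    (1,5)@(3, 11): e=[-2,28,10] → ·
    (0,6)@(1, 13): e=[-6,12,30] → ·
  covered (5 px):
    · · · ·
    · · · ·
    · · · ·
    █ █ · ·
    █ █ · ·
    █ · · ·
    · · · ·
T1:
  2·area = 14
  edge (3, 6)→(0, 10): d=(-3,4) right/bottom  bias=-1
  edge (0, 10)→(4, 0): d=(4,-10) top-left  bias=+0
  edge (4, 0)→(3, 6): d=(-1,6) right/bottom  bias=-1
    (1,1)@(3, 3): e=[9,2,3] → █
    (2,1)@(5, 3): e=[1,22,-9] → ·
    (1,2)@(3, 5): e=[3,10,1] → █
    (2,2)@(5, 5): e=[-5,30,-11] → ·
    (1,3)@(3, 7): e=[-3,18,-1] → ·
  covered (2 px):
    · · · ·
    · █ · ·
    · █ · ·
    · · · ·
    · · · ·
    · · · ·
    · · · ·

Result: 7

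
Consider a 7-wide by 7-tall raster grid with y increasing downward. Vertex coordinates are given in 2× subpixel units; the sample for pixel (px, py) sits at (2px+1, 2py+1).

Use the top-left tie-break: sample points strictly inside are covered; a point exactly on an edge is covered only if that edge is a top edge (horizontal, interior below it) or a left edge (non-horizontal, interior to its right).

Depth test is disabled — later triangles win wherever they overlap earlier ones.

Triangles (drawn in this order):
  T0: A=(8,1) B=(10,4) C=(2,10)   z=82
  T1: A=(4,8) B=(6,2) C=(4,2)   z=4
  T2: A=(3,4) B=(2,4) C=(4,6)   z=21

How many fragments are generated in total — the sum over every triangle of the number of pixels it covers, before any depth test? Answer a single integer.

T0:
  2·area = 36
  edge (8, 1)→(10, 4): d=(2,3) right/bottom  bias=-1
  edge (10, 4)→(2, 10): d=(-8,6) right/bottom  bias=-1
  edge (2, 10)→(8, 1): d=(6,-9) top-left  bias=+0
    (3,1)@(7, 3): e=[7,26,3] → X
    (4,1)@(9, 3): e=[1,14,21] → X
    (5,1)@(11, 3): e=[-5,2,39] → .
    (3,2)@(7, 5): e=[11,10,15] → X
    (4,2)@(9, 5): e=[5,-2,33] → .
    (2,3)@(5, 7): e=[21,6,9] → X
    (3,3)@(7, 7): e=[15,-6,27] → .
    (1,4)@(3, 9): e=[31,2,3] → X
    (2,4)@(5, 9): e=[25,-10,21] → .
    (1,5)@(3, 11): e=[35,-14,15] → .
  covered (5 px):
    . . . . . . .
    . . . X X . .
    . . . X . . .
    . . X . . . .
    . X . . . . .
    . . . . . . .
    . . . . . . .
T1:
  2·area = 12  (B↔C swapped to make it positive)
  edge (4, 8)→(4, 2): d=(0,-6) top-left  bias=+0
  edge (4, 2)→(6, 2): d=(2,0) top-left  bias=+0
  edge (6, 2)→(4, 8): d=(-2,6) right/bottom  bias=-1
    (2,1)@(5, 3): e=[6,2,4] → X
    (3,1)@(7, 3): e=[18,2,-8] → .
    (2,2)@(5, 5): e=[6,6,0] → .  [on edge]
    (1,5)@(3, 11): e=[-6,18,0] → .  [on edge]
  covered (1 px):
    . . . . . . .
    . . X . . . .
    . . . . . . .
    . . . . . . .
    . . . . . . .
    . . . . . . .
    . . . . . . .
T2:
  2·area = 2  (B↔C swapped to make it positive)
  edge (3, 4)→(4, 6): d=(1,2) right/bottom  bias=-1
  edge (4, 6)→(2, 4): d=(-2,-2) top-left  bias=+0
  edge (2, 4)→(3, 4): d=(1,0) top-left  bias=+0
    (0,1)@(1, 3): e=[3,0,-1] → .  [on edge]
    (1,2)@(3, 5): e=[1,0,1] → X  [on edge]
    (2,2)@(5, 5): e=[-3,4,1] → .
    (1,3)@(3, 7): e=[3,-4,3] → .
    (2,3)@(5, 7): e=[-1,0,3] → .  [on edge]
    (3,4)@(7, 9): e=[-3,0,5] → .  [on edge]
    (4,5)@(9, 11): e=[-5,0,7] → .  [on edge]
    (5,6)@(11, 13): e=[-7,0,9] → .  [on edge]
  covered (1 px):
    . . . . . . .
    . . . . . . .
    . X . . . . .
    . . . . . . .
    . . . . . . .
    . . . . . . .
    . . . . . . .

Result: 7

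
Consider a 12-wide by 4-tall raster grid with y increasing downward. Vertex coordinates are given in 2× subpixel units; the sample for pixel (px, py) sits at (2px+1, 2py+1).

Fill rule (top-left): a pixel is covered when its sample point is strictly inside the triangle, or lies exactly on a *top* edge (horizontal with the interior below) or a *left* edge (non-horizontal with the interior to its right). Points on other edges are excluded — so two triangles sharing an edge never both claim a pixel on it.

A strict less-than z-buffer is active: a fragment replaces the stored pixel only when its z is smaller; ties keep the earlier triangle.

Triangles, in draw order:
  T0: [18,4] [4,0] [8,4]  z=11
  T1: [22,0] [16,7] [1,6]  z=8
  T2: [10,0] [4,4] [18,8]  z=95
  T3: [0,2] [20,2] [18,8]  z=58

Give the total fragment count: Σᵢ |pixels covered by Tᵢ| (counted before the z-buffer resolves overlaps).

T0:
  2·area = 40  (B↔C swapped to make it positive)
  edge (18, 4)→(8, 4): d=(-10,0) right/bottom  bias=-1
  edge (8, 4)→(4, 0): d=(-4,-4) top-left  bias=+0
  edge (4, 0)→(18, 4): d=(14,4) right/bottom  bias=-1
    (2,0)@(5, 1): e=[30,0,10] → X  [on edge]
    (3,0)@(7, 1): e=[30,8,2] → X
    (4,0)@(9, 1): e=[30,16,-6] → .
    (2,1)@(5, 3): e=[10,-8,38] → .
    (3,1)@(7, 3): e=[10,0,30] → X  [on edge]
    (4,1)@(9, 3): e=[10,8,22] → X
    (5,1)@(11, 3): e=[10,16,14] → X
    (6,1)@(13, 3): e=[10,24,6] → X
    (7,1)@(15, 3): e=[10,32,-2] → .
    (3,2)@(7, 5): e=[-10,-8,58] → .
    (4,2)@(9, 5): e=[-10,0,50] → .  [on edge]
    (5,2)@(11, 5): e=[-10,8,42] → .
    (5,3)@(11, 7): e=[-30,0,70] → .  [on edge]
  covered (6 px):
    . . X X . . . . . . . .
    . . . X X X X . . . . .
    . . . . . . . . . . . .
    . . . . . . . . . . . .
T1:
  2·area = 111
  edge (22, 0)→(16, 7): d=(-6,7) right/bottom  bias=-1
  edge (16, 7)→(1, 6): d=(-15,-1) top-left  bias=+0
  edge (1, 6)→(22, 0): d=(21,-6) top-left  bias=+0
    (9,0)@(19, 1): e=[15,93,3] → X
    (10,0)@(21, 1): e=[1,95,15] → X
    (11,0)@(23, 1): e=[-13,97,27] → .
    (6,1)@(13, 3): e=[45,57,9] → X
    (7,1)@(15, 3): e=[31,59,21] → X
    (8,1)@(17, 3): e=[17,61,33] → X
    (10,1)@(21, 3): e=[-11,65,57] → .
    (2,2)@(5, 5): e=[89,19,3] → X
    (3,2)@(7, 5): e=[75,21,15] → X
    (4,2)@(9, 5): e=[61,23,27] → X
    (5,2)@(11, 5): e=[47,25,39] → X
    (9,2)@(19, 5): e=[-9,33,87] → .
  covered (13 px):
    . . . . . . . . . X X .
    . . . . . . X X X X . .
    . . X X X X X X X . . .
    . . . . . . . . . . . .
T2:
  2·area = 80  (B↔C swapped to make it positive)
  edge (10, 0)→(18, 8): d=(8,8) right/bottom  bias=-1
  edge (18, 8)→(4, 4): d=(-14,-4) top-left  bias=+0
  edge (4, 4)→(10, 0): d=(6,-4) top-left  bias=+0
    (4,0)@(9, 1): e=[16,62,2] → X
    (5,0)@(11, 1): e=[0,70,10] → .  [on edge]
    (3,1)@(7, 3): e=[48,26,6] → X
    (5,1)@(11, 3): e=[16,42,22] → X
    (6,1)@(13, 3): e=[0,50,30] → .  [on edge]
    (3,2)@(7, 5): e=[64,-2,18] → .
    (4,2)@(9, 5): e=[48,6,26] → X
    (6,2)@(13, 5): e=[16,22,42] → X
    (7,2)@(15, 5): e=[0,30,50] → .  [on edge]
    (4,3)@(9, 7): e=[64,-22,38] → .
    (5,3)@(11, 7): e=[48,-14,46] → .
    (6,3)@(13, 7): e=[32,-6,54] → .
    (8,3)@(17, 7): e=[0,10,70] → .  [on edge]
  covered (8 px):
    . . . . X . . . . . . .
    . . . X X X . . . . . .
    . . . . X X X . . . . .
    . . . . . . . X . . . .
T3:
  2·area = 120
  edge (0, 2)→(20, 2): d=(20,0) top-left  bias=+0
  edge (20, 2)→(18, 8): d=(-2,6) right/bottom  bias=-1
  edge (18, 8)→(0, 2): d=(-18,-6) top-left  bias=+0
    (1,1)@(3, 3): e=[20,100,0] → X  [on edge]
    (2,1)@(5, 3): e=[20,88,12] → X
    (3,1)@(7, 3): e=[20,76,24] → X
    (4,1)@(9, 3): e=[20,64,36] → X
    (5,1)@(11, 3): e=[20,52,48] → X
    (6,1)@(13, 3): e=[20,40,60] → X
    (7,1)@(15, 3): e=[20,28,72] → X
    (8,1)@(17, 3): e=[20,16,84] → X
    (9,1)@(19, 3): e=[20,4,96] → X
    (10,1)@(21, 3): e=[20,-8,108] → .
    (1,2)@(3, 5): e=[60,96,-36] → .
    (2,2)@(5, 5): e=[60,84,-24] → .
    (4,2)@(9, 5): e=[60,60,0] → X  [on edge]
    (9,2)@(19, 5): e=[60,0,60] → .  [on edge]
    (7,3)@(15, 7): e=[100,20,0] → X  [on edge]
  covered (16 px):
    . . . . . . . . . . . .
    . X X X X X X X X X . .
    . . . . X X X X X . . .
    . . . . . . . X X . . .

Final: 43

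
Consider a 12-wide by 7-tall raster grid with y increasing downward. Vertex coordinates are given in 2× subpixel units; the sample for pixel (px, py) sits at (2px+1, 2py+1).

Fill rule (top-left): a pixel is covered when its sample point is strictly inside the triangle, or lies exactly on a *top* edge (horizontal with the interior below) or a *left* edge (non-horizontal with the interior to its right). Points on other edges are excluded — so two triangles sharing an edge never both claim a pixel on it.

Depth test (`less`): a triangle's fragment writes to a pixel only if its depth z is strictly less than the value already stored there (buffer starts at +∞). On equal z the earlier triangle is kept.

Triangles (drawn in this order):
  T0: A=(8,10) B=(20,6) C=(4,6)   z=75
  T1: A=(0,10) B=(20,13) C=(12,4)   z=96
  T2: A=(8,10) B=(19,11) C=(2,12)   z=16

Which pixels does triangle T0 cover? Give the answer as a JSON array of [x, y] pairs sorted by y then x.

T0:
  2·area = 64  (B↔C swapped to make it positive)
  edge (8, 10)→(4, 6): d=(-4,-4) top-left  bias=+0
  edge (4, 6)→(20, 6): d=(16,0) top-left  bias=+0
  edge (20, 6)→(8, 10): d=(-12,4) right/bottom  bias=-1
    (0,1)@(1, 3): e=[0,-48,112] → ·  [on edge]
    (1,2)@(3, 5): e=[0,-16,80] → ·  [on edge]
    (11,2)@(23, 5): e=[80,-16,0] → ·  [on edge]
    (2,3)@(5, 7): e=[0,16,48] → █  [on edge]
    (3,3)@(7, 7): e=[8,16,40] → █
    (4,3)@(9, 7): e=[16,16,32] → █
    (5,3)@(11, 7): e=[24,16,24] → █
    (6,3)@(13, 7): e=[32,16,16] → █
    (7,3)@(15, 7): e=[40,16,8] → █
    (8,3)@(17, 7): e=[48,16,0] → ·  [on edge]
    (2,4)@(5, 9): e=[-8,48,24] → ·
    (3,4)@(7, 9): e=[0,48,16] → █  [on edge]
    (5,4)@(11, 9): e=[16,48,0] → ·  [on edge]
    (2,5)@(5, 11): e=[-16,80,0] → ·  [on edge]
    (4,5)@(9, 11): e=[0,80,-16] → ·  [on edge]
    (5,6)@(11, 13): e=[0,112,-48] → ·  [on edge]
  covered (8 px):
    · · · · · · · · · · · ·
    · · · · · · · · · · · ·
    · · · · · · · · · · · ·
    · · █ █ █ █ █ █ · · · ·
    · · · █ █ · · · · · · ·
    · · · · · · · · · · · ·
    · · · · · · · · · · · ·
T1:
  2·area = 156  (B↔C swapped to make it positive)
  edge (0, 10)→(12, 4): d=(12,-6) top-left  bias=+0
  edge (12, 4)→(20, 13): d=(8,9) right/bottom  bias=-1
  edge (20, 13)→(0, 10): d=(-20,-3) top-left  bias=+0
    (5,2)@(11, 5): e=[6,17,133] → █
    (6,2)@(13, 5): e=[18,-1,139] → ·
    (3,3)@(7, 7): e=[6,69,81] → █
    (4,3)@(9, 7): e=[18,51,87] → █
    (6,3)@(13, 7): e=[42,15,99] → █
    (7,3)@(15, 7): e=[54,-3,105] → ·
    (1,4)@(3, 9): e=[6,121,29] → █
    (2,4)@(5, 9): e=[18,103,35] → █
    (7,4)@(15, 9): e=[78,13,65] → █
    (8,4)@(17, 9): e=[90,-5,71] → ·
    (1,5)@(3, 11): e=[30,137,-11] → ·
    (2,5)@(5, 11): e=[42,119,-5] → ·
  covered (18 px):
    · · · · · · · · · · · ·
    · · · · · · · · · · · ·
    · · · · · █ · · · · · ·
    · · · █ █ █ █ · · · · ·
    · █ █ █ █ █ █ █ · · · ·
    · · · █ █ █ █ █ █ · · ·
    · · · · · · · · · · · ·
T2:
  2·area = 28
  edge (8, 10)→(19, 11): d=(11,1) right/bottom  bias=-1
  edge (19, 11)→(2, 12): d=(-17,1) right/bottom  bias=-1
  edge (2, 12)→(8, 10): d=(6,-2) top-left  bias=+0
    (11,2)@(23, 5): e=[-70,98,0] → ·  [on edge]
    (8,3)@(17, 7): e=[-42,70,0] → ·  [on edge]
    (5,4)@(11, 9): e=[-14,42,0] → ·  [on edge]
    (2,5)@(5, 11): e=[14,14,0] → █  [on edge]
    (3,5)@(7, 11): e=[12,12,4] → █
    (4,5)@(9, 11): e=[10,10,8] → █
    (5,5)@(11, 11): e=[8,8,12] → █
    (6,5)@(13, 11): e=[6,6,16] → █
    (7,5)@(15, 11): e=[4,4,20] → █
    (8,5)@(17, 11): e=[2,2,24] → █
    (9,5)@(19, 11): e=[0,0,28] → ·  [on edge]
    (2,6)@(5, 13): e=[36,-20,12] → ·
  covered (7 px):
    · · · · · · · · · · · ·
    · · · · · · · · · · · ·
    · · · · · · · · · · · ·
    · · · · · · · · · · · ·
    · · · · · · · · · · · ·
    · · █ █ █ █ █ █ █ · · ·
    · · · · · · · · · · · ·

Answer: [[2,3],[3,3],[4,3],[5,3],[6,3],[7,3],[3,4],[4,4]]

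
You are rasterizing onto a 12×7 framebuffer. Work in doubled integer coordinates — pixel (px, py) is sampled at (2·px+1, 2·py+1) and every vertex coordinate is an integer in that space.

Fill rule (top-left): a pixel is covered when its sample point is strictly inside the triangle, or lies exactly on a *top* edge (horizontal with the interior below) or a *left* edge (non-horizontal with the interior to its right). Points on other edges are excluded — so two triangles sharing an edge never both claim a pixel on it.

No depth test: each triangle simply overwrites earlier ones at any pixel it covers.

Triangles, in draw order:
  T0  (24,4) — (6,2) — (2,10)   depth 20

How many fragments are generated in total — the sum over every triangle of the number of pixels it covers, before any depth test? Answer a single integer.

T0:
  2·area = 152  (B↔C swapped to make it positive)
  edge (24, 4)→(2, 10): d=(-22,6) right/bottom  bias=-1
  edge (2, 10)→(6, 2): d=(4,-8) top-left  bias=+0
  edge (6, 2)→(24, 4): d=(18,2) right/bottom  bias=-1
    (3,1)@(7, 3): e=[124,12,16] → X
    (4,1)@(9, 3): e=[112,28,12] → X
    (5,1)@(11, 3): e=[100,44,8] → X
    (6,1)@(13, 3): e=[88,60,4] → X
    (7,1)@(15, 3): e=[76,76,0] → .  [on edge]
    (2,2)@(5, 5): e=[92,4,56] → X
    (7,2)@(15, 5): e=[32,84,36] → X
    (8,2)@(17, 5): e=[20,100,32] → X
    (9,2)@(19, 5): e=[8,116,28] → X
    (10,2)@(21, 5): e=[-4,132,24] → .
    (2,3)@(5, 7): e=[48,12,92] → X
    (6,3)@(13, 7): e=[0,76,76] → .  [on edge]
  covered (18 px):
    . . . . . . . . . . . .
    . . . X X X X . . . . .
    . . X X X X X X X X . .
    . . X X X X . . . . . .
    . X X . . . . . . . . .
    . . . . . . . . . . . .
    . . . . . . . . . . . .

Final: 18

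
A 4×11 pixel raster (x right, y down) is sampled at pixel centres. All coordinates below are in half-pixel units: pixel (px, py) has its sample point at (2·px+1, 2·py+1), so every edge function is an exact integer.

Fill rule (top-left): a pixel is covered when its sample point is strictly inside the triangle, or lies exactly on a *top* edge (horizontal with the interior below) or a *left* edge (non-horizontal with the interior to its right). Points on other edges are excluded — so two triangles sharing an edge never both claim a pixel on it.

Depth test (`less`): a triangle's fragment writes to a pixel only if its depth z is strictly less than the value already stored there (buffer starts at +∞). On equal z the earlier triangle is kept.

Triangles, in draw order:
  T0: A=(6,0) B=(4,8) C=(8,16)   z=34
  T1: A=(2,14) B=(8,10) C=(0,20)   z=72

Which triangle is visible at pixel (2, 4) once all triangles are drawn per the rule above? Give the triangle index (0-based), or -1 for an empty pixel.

T0:
  2·area = 48  (B↔C swapped to make it positive)
  edge (6, 0)→(8, 16): d=(2,16) right/bottom  bias=-1
  edge (8, 16)→(4, 8): d=(-4,-8) top-left  bias=+0
  edge (4, 8)→(6, 0): d=(2,-8) top-left  bias=+0
    (2,2)@(5, 5): e=[26,20,2] → █
    (3,2)@(7, 5): e=[-6,36,18] → ·
    (2,3)@(5, 7): e=[30,12,6] → █
    (3,3)@(7, 7): e=[-2,28,22] → ·
    (2,4)@(5, 9): e=[34,4,10] → █
    (3,4)@(7, 9): e=[2,20,26] → █
    (2,5)@(5, 11): e=[38,-4,14] → ·
    (3,5)@(7, 11): e=[6,12,30] → █
    (3,6)@(7, 13): e=[10,4,34] → █
    (3,7)@(7, 15): e=[14,-4,38] → ·
  covered (6 px):
    · · · ·
    · · · ·
    · · █ ·
    · · █ ·
    · · █ █
    · · · █
    · · · █
    · · · ·
    · · · ·
    · · · ·
    · · · ·
T1:
  2·area = 28
  edge (2, 14)→(8, 10): d=(6,-4) top-left  bias=+0
  edge (8, 10)→(0, 20): d=(-8,10) right/bottom  bias=-1
  edge (0, 20)→(2, 14): d=(2,-6) top-left  bias=+0
    (2,2)@(5, 5): e=[-42,70,0] → ·  [on edge]
    (1,5)@(3, 11): e=[-14,42,0] → ·  [on edge]
    (3,5)@(7, 11): e=[2,2,24] → █
    (2,6)@(5, 13): e=[6,6,16] → █
    (3,6)@(7, 13): e=[14,-14,28] → ·
    (1,7)@(3, 15): e=[10,10,8] → █
    (2,7)@(5, 15): e=[18,-10,20] → ·
    (0,8)@(1, 17): e=[14,14,0] → █  [on edge]
    (1,8)@(3, 17): e=[22,-6,12] → ·
    (0,9)@(1, 19): e=[26,-2,4] → ·
  covered (4 px):
    · · · ·
    · · · ·
    · · · ·
    · · · ·
    · · · ·
    · · · █
    · · █ ·
    · █ · ·
    █ · · ·
    · · · ·
    · · · ·

Z-buffer (winner per pixel, '.' = empty):
  . . . .
  . . . .
  . . 0 .
  . . 0 .
  . . 0 0
  . . . 0
  . . 1 0
  . 1 . .
  1 . . .
  . . . .
  . . . .

Result: 0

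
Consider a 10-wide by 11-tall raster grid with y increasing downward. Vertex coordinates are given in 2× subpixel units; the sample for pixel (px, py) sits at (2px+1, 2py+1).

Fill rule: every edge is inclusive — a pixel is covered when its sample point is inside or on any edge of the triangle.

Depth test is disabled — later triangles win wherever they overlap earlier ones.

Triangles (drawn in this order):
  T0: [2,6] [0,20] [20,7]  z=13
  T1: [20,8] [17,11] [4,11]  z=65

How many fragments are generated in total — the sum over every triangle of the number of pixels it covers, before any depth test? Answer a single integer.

T0:
  2·area = 254  (B↔C swapped to make it positive)
  edge (2, 6)→(20, 7): d=(18,1) inclusive
  edge (20, 7)→(0, 20): d=(-20,13) inclusive
  edge (0, 20)→(2, 6): d=(2,-14) inclusive
    (1,3)@(3, 7): e=[17,221,16] → X
    (2,3)@(5, 7): e=[15,195,44] → X
    (3,3)@(7, 7): e=[13,169,72] → X
    (4,3)@(9, 7): e=[11,143,100] → X
    (5,3)@(11, 7): e=[9,117,128] → X
    (6,3)@(13, 7): e=[7,91,156] → X
    (7,3)@(15, 7): e=[5,65,184] → X
    (8,3)@(17, 7): e=[3,39,212] → X
    (9,3)@(19, 7): e=[1,13,240] → X
    (1,4)@(3, 9): e=[53,181,20] → X
    (8,4)@(17, 9): e=[39,-1,216] → .
    (9,4)@(19, 9): e=[37,-27,244] → .
    (0,6)@(1, 13): e=[127,127,0] → X  [on edge]
  covered (34 px):
    . . . . . . . . . .
    . . . . . . . . . .
    . . . . . . . . . .
    . X X X X X X X X X
    . X X X X X X X . .
    . X X X X X X . . .
    X X X X X . . . . .
    X X X X . . . . . .
    X X . . . . . . . .
    X . . . . . . . . .
    . . . . . . . . . .
T1:
  2·area = 39
  edge (20, 8)→(17, 11): d=(-3,3) inclusive
  edge (17, 11)→(4, 11): d=(-13,0) inclusive
  edge (4, 11)→(20, 8): d=(16,-3) inclusive
    (7,4)@(15, 9): e=[12,26,1] → X
    (8,4)@(17, 9): e=[6,26,7] → X
    (9,4)@(19, 9): e=[0,26,13] → X  [on edge]
    (0,5)@(1, 11): e=[48,0,-9] → .  [on edge]
    (1,5)@(3, 11): e=[42,0,-3] → .  [on edge]
    (2,5)@(5, 11): e=[36,0,3] → X  [on edge]
    (3,5)@(7, 11): e=[30,0,9] → X  [on edge]
    (4,5)@(9, 11): e=[24,0,15] → X  [on edge]
    (5,5)@(11, 11): e=[18,0,21] → X  [on edge]
    (6,5)@(13, 11): e=[12,0,27] → X  [on edge]
    (7,5)@(15, 11): e=[6,0,33] → X  [on edge]
    (8,5)@(17, 11): e=[0,0,39] → X  [on edge]
    (9,5)@(19, 11): e=[-6,0,45] → .  [on edge]
    (7,6)@(15, 13): e=[0,-26,65] → .  [on edge]
    (6,7)@(13, 15): e=[0,-52,91] → .  [on edge]
    (5,8)@(11, 17): e=[0,-78,117] → .  [on edge]
    (4,9)@(9, 19): e=[0,-104,143] → .  [on edge]
    (3,10)@(7, 21): e=[0,-130,169] → .  [on edge]
  covered (10 px):
    . . . . . . . . . .
    . . . . . . . . . .
    . . . . . . . . . .
    . . . . . . . . . .
    . . . . . . . X X X
    . . X X X X X X X .
    . . . . . . . . . .
    . . . . . . . . . .
    . . . . . . . . . .
    . . . . . . . . . .
    . . . . . . . . . .

Final: 44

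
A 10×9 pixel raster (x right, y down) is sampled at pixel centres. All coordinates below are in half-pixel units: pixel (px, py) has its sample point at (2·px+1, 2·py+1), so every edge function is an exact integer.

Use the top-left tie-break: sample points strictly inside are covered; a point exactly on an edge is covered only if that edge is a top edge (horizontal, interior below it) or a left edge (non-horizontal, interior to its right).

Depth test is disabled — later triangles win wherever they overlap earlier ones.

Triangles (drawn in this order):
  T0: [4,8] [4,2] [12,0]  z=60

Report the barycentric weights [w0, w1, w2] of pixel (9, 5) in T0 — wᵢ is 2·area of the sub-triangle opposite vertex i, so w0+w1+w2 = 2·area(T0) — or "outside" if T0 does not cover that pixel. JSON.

T0:
  2·area = 48
  edge (4, 8)→(4, 2): d=(0,-6) top-left  bias=+0
  edge (4, 2)→(12, 0): d=(8,-2) top-left  bias=+0
  edge (12, 0)→(4, 8): d=(-8,8) right/bottom  bias=-1
    (4,0)@(9, 1): e=[30,2,16] → █
    (5,0)@(11, 1): e=[42,6,0] → ·  [on edge]
    (2,1)@(5, 3): e=[6,10,32] → █
    (3,1)@(7, 3): e=[18,14,16] → █
    (4,1)@(9, 3): e=[30,18,0] → ·  [on edge]
    (2,2)@(5, 5): e=[6,26,16] → █
    (3,2)@(7, 5): e=[18,30,0] → ·  [on edge]
    (2,3)@(5, 7): e=[6,42,0] → ·  [on edge]
    (1,4)@(3, 9): e=[-6,54,0] → ·  [on edge]
    (0,5)@(1, 11): e=[-18,66,0] → ·  [on edge]
  covered (4 px):
    · · · · █ · · · · ·
    · · █ █ · · · · · ·
    · · █ · · · · · · ·
    · · · · · · · · · ·
    · · · · · · · · · ·
    · · · · · · · · · ·
    · · · · · · · · · ·
    · · · · · · · · · ·
    · · · · · · · · · ·

Final: "outside"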